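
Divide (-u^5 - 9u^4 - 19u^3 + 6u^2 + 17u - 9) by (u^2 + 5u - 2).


(-u^5 - 9u^4 - 19u^3 + 6u^2 + 17u - 9) / (u^2 + 5u - 2)
Step 1: -u^3 * (u^2 + 5u - 2) = -u^5 - 5u^4 + 2u^3; subtract.
Step 2: -4u^2 * (u^2 + 5u - 2) = -4u^4 - 20u^3 + 8u^2; subtract.
Step 3: -u * (u^2 + 5u - 2) = -u^3 - 5u^2 + 2u; subtract.
Step 4: 3 * (u^2 + 5u - 2) = 3u^2 + 15u - 6; subtract.
Quotient: -u^3 - 4u^2 - u + 3, Remainder: -3


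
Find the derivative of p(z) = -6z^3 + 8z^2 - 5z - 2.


Apply the power rule term by term:
  d/dz(-6z^3) = -18z^2
  d/dz(8z^2) = 16z
  d/dz(-5z) = -5
  d/dz(-2) = 0
p'(z) = -18z^2 + 16z - 5


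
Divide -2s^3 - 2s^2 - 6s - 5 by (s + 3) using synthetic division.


Synthetic division with c = -3. Coefficients: -2, -2, -6, -5
Bring down -2.
  -2 * -3 = 6; 6 - 2 = 4
  4 * -3 = -12; -12 - 6 = -18
  -18 * -3 = 54; 54 - 5 = 49
Quotient: -2s^2 + 4s - 18, Remainder: 49


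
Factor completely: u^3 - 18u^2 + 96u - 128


Try integer roots (divisors of -128). u=8: p(8)=0.
Divide out (u - 8): quotient is u^2 - 10u + 16.
Factor the quadratic: (u - 8)(u - 2)
Result: (u - 8)(u - 8)(u - 2)


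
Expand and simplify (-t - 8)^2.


Expand (-t - 8)^2 by repeated multiplication:
= t^2 + 16t + 64


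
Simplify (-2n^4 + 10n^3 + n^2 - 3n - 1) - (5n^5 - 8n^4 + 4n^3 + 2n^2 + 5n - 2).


Distribute the minus sign:
  (-2n^4 + 10n^3 + n^2 - 3n - 1)
- (5n^5 - 8n^4 + 4n^3 + 2n^2 + 5n - 2)
Negate second polynomial: -5n^5 + 8n^4 - 4n^3 - 2n^2 - 5n + 2
Add: -5n^5 + 6n^4 + 6n^3 - n^2 - 8n + 1


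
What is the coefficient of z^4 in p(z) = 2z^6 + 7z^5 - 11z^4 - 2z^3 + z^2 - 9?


Read off the coefficient of z^4: -11


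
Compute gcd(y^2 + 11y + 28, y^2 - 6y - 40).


Factor each:
  y^2 + 11y + 28 = (y + 4)(y + 7)
  y^2 - 6y - 40 = (y + 4)(y - 10)
Common monic factor: y + 4


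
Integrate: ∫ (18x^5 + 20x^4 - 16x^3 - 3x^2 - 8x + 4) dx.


Reverse power rule on each term:
  ∫ 18x^5 dx = 3x^6
  ∫ 20x^4 dx = 4x^5
  ∫ -16x^3 dx = -4x^4
  ∫ -3x^2 dx = -x^3
  ∫ -8x dx = -4x^2
  ∫ 4 dx = 4x
F(x) = 3x^6 + 4x^5 - 4x^4 - x^3 - 4x^2 + 4x + C


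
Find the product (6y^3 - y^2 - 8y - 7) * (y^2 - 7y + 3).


Distribute each term of the first polynomial:
  (6y^3)(y^2 - 7y + 3) = 6y^5 - 42y^4 + 18y^3
  (-y^2)(y^2 - 7y + 3) = -y^4 + 7y^3 - 3y^2
  (-8y)(y^2 - 7y + 3) = -8y^3 + 56y^2 - 24y
  (-7)(y^2 - 7y + 3) = -7y^2 + 49y - 21
Sum: 6y^5 - 43y^4 + 17y^3 + 46y^2 + 25y - 21


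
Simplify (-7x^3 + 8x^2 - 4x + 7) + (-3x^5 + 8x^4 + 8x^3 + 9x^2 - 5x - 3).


Align terms by degree and add:
  -7x^3 + 8x^2 - 4x + 7
  -3x^5 + 8x^4 + 8x^3 + 9x^2 - 5x - 3
= -3x^5 + 8x^4 + x^3 + 17x^2 - 9x + 4


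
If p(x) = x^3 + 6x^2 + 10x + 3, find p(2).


Using direct substitution:
  1 * (2)^3 = 8
  6 * (2)^2 = 24
  10 * (2)^1 = 20
  constant: 3
Sum = 8 + 24 + 20 + 3 = 55


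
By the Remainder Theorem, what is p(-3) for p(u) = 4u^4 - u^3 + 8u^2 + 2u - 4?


By the Remainder Theorem, the remainder equals p(-3):
  4*(-3)^4 = 324
  -1*(-3)^3 = 27
  8*(-3)^2 = 72
  2*(-3)^1 = -6
  constant: -4
Sum: 324 + 27 + 72 - 6 - 4 = 413


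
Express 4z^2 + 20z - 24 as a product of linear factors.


Roots satisfy r1 + r2 = -b/a = -5 and r1*r2 = c/a = -6.
So r1 = -6, r2 = 1.
4z^2 + 20z - 24 = 4(z - r1)(z - r2) = 4(z + 6)(z - 1)


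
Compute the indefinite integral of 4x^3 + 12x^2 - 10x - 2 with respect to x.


Reverse power rule on each term:
  ∫ 4x^3 dx = x^4
  ∫ 12x^2 dx = 4x^3
  ∫ -10x dx = -5x^2
  ∫ -2 dx = -2x
F(x) = x^4 + 4x^3 - 5x^2 - 2x + C


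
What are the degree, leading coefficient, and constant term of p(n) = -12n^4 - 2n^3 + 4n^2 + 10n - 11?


Highest power of n is 4, with coefficient -12. Constant term is -11.
Degree = 4, leading coefficient = -12, constant term = -11


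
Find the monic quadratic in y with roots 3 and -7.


p(y) = (y - 3)(y + 7)
Expand: y^2 + 4y - 21


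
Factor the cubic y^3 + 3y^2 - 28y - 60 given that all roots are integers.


Try integer roots (divisors of -60). y=-2: p(-2)=0.
Divide out (y + 2): quotient is y^2 + y - 30.
Factor the quadratic: (y + 6)(y - 5)
Result: (y + 2)(y + 6)(y - 5)


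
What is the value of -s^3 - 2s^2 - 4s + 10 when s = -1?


Using direct substitution:
  -1 * (-1)^3 = 1
  -2 * (-1)^2 = -2
  -4 * (-1)^1 = 4
  constant: 10
Sum = 1 - 2 + 4 + 10 = 13


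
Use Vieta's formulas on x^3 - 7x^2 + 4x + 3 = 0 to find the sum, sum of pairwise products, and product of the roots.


Monic cubic x^3+bx^2+cx+d=0: sum=-b, pairwise sum=c, product=-d.
b=-7, c=4, d=3
r1+r2+r3 = 7
r1r2+r1r3+r2r3 = 4
r1r2r3 = -3


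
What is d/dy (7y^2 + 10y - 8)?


Apply the power rule term by term:
  d/dy(7y^2) = 14y
  d/dy(10y) = 10
  d/dy(-8) = 0
p'(y) = 14y + 10


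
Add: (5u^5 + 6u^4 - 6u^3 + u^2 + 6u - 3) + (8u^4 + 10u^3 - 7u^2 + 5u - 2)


Align terms by degree and add:
  5u^5 + 6u^4 - 6u^3 + u^2 + 6u - 3
+ 8u^4 + 10u^3 - 7u^2 + 5u - 2
= 5u^5 + 14u^4 + 4u^3 - 6u^2 + 11u - 5


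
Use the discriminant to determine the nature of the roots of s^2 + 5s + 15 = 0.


D = b^2 - 4ac = (5)^2 - 4(1)(15) = 25 - 60 = -35
Since D < 0: two complex conjugate roots (no real roots)


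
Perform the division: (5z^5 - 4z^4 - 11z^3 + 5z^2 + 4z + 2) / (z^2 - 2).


(5z^5 - 4z^4 - 11z^3 + 5z^2 + 4z + 2) / (z^2 - 2)
Step 1: 5z^3 * (z^2 - 2) = 5z^5 - 10z^3; subtract.
Step 2: -4z^2 * (z^2 - 2) = -4z^4 + 8z^2; subtract.
Step 3: -z * (z^2 - 2) = -z^3 + 2z; subtract.
Step 4: -3 * (z^2 - 2) = -3z^2 + 6; subtract.
Quotient: 5z^3 - 4z^2 - z - 3, Remainder: 2z - 4


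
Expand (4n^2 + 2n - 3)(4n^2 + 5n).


Distribute each term of the first polynomial:
  (4n^2)(4n^2 + 5n) = 16n^4 + 20n^3
  (2n)(4n^2 + 5n) = 8n^3 + 10n^2
  (-3)(4n^2 + 5n) = -12n^2 - 15n
Sum: 16n^4 + 28n^3 - 2n^2 - 15n


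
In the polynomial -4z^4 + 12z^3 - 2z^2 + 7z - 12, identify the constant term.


Read off the constant term: -12


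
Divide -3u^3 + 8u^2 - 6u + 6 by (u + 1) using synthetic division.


Synthetic division with c = -1. Coefficients: -3, 8, -6, 6
Bring down -3.
  -3 * -1 = 3; 3 + 8 = 11
  11 * -1 = -11; -11 - 6 = -17
  -17 * -1 = 17; 17 + 6 = 23
Quotient: -3u^2 + 11u - 17, Remainder: 23


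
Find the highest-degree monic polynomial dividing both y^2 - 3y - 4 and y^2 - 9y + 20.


Factor each:
  y^2 - 3y - 4 = (y - 4)(y + 1)
  y^2 - 9y + 20 = (y - 4)(y - 5)
Common monic factor: y - 4


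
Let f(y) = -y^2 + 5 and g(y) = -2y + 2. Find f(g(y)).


Substitute g(y) into f:
f(g(y)) = -1*(-2y + 2)^2 + 5
(-2y + 2)^2 = 4y^2 - 8y + 4
Expand and combine: -4y^2 + 8y + 1


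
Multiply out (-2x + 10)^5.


Expand (-2x + 10)^5 by repeated multiplication:
  (-2x + 10)^2 = 4x^2 - 40x + 100
  (-2x + 10)^3 = -8x^3 + 120x^2 - 600x + 1000
  (-2x + 10)^4 = 16x^4 - 320x^3 + 2400x^2 - 8000x + 10000
= -32x^5 + 800x^4 - 8000x^3 + 40000x^2 - 100000x + 100000


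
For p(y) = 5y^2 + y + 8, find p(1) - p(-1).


p(1) = 14
p(-1) = 12
p(1) - p(-1) = 14 - 12 = 2


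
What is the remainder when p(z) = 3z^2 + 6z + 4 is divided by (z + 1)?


By the Remainder Theorem, the remainder equals p(-1):
  3*(-1)^2 = 3
  6*(-1)^1 = -6
  constant: 4
Sum: 3 - 6 + 4 = 1


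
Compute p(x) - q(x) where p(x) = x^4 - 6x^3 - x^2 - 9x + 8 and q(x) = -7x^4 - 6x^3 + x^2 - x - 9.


Distribute the minus sign:
  (x^4 - 6x^3 - x^2 - 9x + 8)
- (-7x^4 - 6x^3 + x^2 - x - 9)
Negate second polynomial: 7x^4 + 6x^3 - x^2 + x + 9
Add: 8x^4 - 2x^2 - 8x + 17


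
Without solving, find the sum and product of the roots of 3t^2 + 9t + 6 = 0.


For at^2+bt+c=0: sum = -b/a, product = c/a.
a=3, b=9, c=6
Sum = -(9)/3 = -3
Product = (6)/3 = 2


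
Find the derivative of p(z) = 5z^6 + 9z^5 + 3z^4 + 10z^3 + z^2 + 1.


Apply the power rule term by term:
  d/dz(5z^6) = 30z^5
  d/dz(9z^5) = 45z^4
  d/dz(3z^4) = 12z^3
  d/dz(10z^3) = 30z^2
  d/dz(z^2) = 2z
  d/dz(1) = 0
p'(z) = 30z^5 + 45z^4 + 12z^3 + 30z^2 + 2z


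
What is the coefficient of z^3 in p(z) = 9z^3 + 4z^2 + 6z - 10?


Read off the coefficient of z^3: 9


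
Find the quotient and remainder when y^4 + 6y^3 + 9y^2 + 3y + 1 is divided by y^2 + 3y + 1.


(y^4 + 6y^3 + 9y^2 + 3y + 1) / (y^2 + 3y + 1)
Step 1: y^2 * (y^2 + 3y + 1) = y^4 + 3y^3 + y^2; subtract.
Step 2: 3y * (y^2 + 3y + 1) = 3y^3 + 9y^2 + 3y; subtract.
Step 3: -1 * (y^2 + 3y + 1) = -y^2 - 3y - 1; subtract.
Quotient: y^2 + 3y - 1, Remainder: 3y + 2


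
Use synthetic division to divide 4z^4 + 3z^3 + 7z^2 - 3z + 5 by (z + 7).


Synthetic division with c = -7. Coefficients: 4, 3, 7, -3, 5
Bring down 4.
  4 * -7 = -28; -28 + 3 = -25
  -25 * -7 = 175; 175 + 7 = 182
  182 * -7 = -1274; -1274 - 3 = -1277
  -1277 * -7 = 8939; 8939 + 5 = 8944
Quotient: 4z^3 - 25z^2 + 182z - 1277, Remainder: 8944


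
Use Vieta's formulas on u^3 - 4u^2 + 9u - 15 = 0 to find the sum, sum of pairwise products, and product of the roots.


Monic cubic u^3+bu^2+cu+d=0: sum=-b, pairwise sum=c, product=-d.
b=-4, c=9, d=-15
r1+r2+r3 = 4
r1r2+r1r3+r2r3 = 9
r1r2r3 = 15


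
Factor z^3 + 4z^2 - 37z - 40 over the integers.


Try integer roots (divisors of -40). z=-1: p(-1)=0.
Divide out (z + 1): quotient is z^2 + 3z - 40.
Factor the quadratic: (z + 8)(z - 5)
Result: (z + 1)(z + 8)(z - 5)


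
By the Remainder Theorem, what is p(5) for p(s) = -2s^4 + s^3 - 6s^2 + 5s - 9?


By the Remainder Theorem, the remainder equals p(5):
  -2*(5)^4 = -1250
  1*(5)^3 = 125
  -6*(5)^2 = -150
  5*(5)^1 = 25
  constant: -9
Sum: -1250 + 125 - 150 + 25 - 9 = -1259


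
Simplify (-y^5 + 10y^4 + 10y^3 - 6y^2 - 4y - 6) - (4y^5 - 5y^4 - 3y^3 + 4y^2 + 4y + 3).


Distribute the minus sign:
  (-y^5 + 10y^4 + 10y^3 - 6y^2 - 4y - 6)
- (4y^5 - 5y^4 - 3y^3 + 4y^2 + 4y + 3)
Negate second polynomial: -4y^5 + 5y^4 + 3y^3 - 4y^2 - 4y - 3
Add: -5y^5 + 15y^4 + 13y^3 - 10y^2 - 8y - 9


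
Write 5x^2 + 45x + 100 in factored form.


Roots satisfy r1 + r2 = -b/a = -9 and r1*r2 = c/a = 20.
So r1 = -4, r2 = -5.
5x^2 + 45x + 100 = 5(x - r1)(x - r2) = 5(x + 4)(x + 5)


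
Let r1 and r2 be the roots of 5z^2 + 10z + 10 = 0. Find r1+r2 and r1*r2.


For az^2+bz+c=0: sum = -b/a, product = c/a.
a=5, b=10, c=10
Sum = -(10)/5 = -2
Product = (10)/5 = 2


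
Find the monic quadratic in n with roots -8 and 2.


p(n) = (n + 8)(n - 2)
Expand: n^2 + 6n - 16


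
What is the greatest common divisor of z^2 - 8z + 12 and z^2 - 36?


Factor each:
  z^2 - 8z + 12 = (z - 6)(z - 2)
  z^2 - 36 = (z - 6)(z + 6)
Common monic factor: z - 6


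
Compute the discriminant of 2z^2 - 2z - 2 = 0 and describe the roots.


D = b^2 - 4ac = (-2)^2 - 4(2)(-2) = 4 + 16 = 20
Since D > 0: two distinct irrational roots


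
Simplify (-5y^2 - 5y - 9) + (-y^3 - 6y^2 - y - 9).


Align terms by degree and add:
  -5y^2 - 5y - 9
  -y^3 - 6y^2 - y - 9
= -y^3 - 11y^2 - 6y - 18


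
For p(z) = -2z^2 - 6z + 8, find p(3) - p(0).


p(3) = -28
p(0) = 8
p(3) - p(0) = -28 - 8 = -36


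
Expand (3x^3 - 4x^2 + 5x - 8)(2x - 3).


Distribute each term of the first polynomial:
  (3x^3)(2x - 3) = 6x^4 - 9x^3
  (-4x^2)(2x - 3) = -8x^3 + 12x^2
  (5x)(2x - 3) = 10x^2 - 15x
  (-8)(2x - 3) = -16x + 24
Sum: 6x^4 - 17x^3 + 22x^2 - 31x + 24


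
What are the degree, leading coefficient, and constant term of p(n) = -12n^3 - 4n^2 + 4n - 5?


Highest power of n is 3, with coefficient -12. Constant term is -5.
Degree = 3, leading coefficient = -12, constant term = -5


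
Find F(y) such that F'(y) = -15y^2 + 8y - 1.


Reverse power rule on each term:
  ∫ -15y^2 dy = -5y^3
  ∫ 8y dy = 4y^2
  ∫ -1 dy = -y
F(y) = -5y^3 + 4y^2 - y + C


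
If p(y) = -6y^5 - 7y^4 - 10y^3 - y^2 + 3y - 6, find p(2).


Using direct substitution:
  -6 * (2)^5 = -192
  -7 * (2)^4 = -112
  -10 * (2)^3 = -80
  -1 * (2)^2 = -4
  3 * (2)^1 = 6
  constant: -6
Sum = -192 - 112 - 80 - 4 + 6 - 6 = -388


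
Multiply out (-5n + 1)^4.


Expand (-5n + 1)^4 by repeated multiplication:
  (-5n + 1)^2 = 25n^2 - 10n + 1
  (-5n + 1)^3 = -125n^3 + 75n^2 - 15n + 1
= 625n^4 - 500n^3 + 150n^2 - 20n + 1


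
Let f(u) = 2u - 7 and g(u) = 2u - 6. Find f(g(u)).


Substitute g(u) into f:
f(g(u)) = 2*(2u - 6) + (-7)
Expand and combine: 4u - 19


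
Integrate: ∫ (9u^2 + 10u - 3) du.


Reverse power rule on each term:
  ∫ 9u^2 du = 3u^3
  ∫ 10u du = 5u^2
  ∫ -3 du = -3u
F(u) = 3u^3 + 5u^2 - 3u + C


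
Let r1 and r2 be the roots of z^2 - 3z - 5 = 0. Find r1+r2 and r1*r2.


For az^2+bz+c=0: sum = -b/a, product = c/a.
a=1, b=-3, c=-5
Sum = -(-3)/1 = 3
Product = (-5)/1 = -5


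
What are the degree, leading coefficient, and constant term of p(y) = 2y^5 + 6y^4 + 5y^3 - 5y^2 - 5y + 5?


Highest power of y is 5, with coefficient 2. Constant term is 5.
Degree = 5, leading coefficient = 2, constant term = 5


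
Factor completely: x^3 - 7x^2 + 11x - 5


Try integer roots (divisors of -5). x=1: p(1)=0.
Divide out (x - 1): quotient is x^2 - 6x + 5.
Factor the quadratic: (x - 1)(x - 5)
Result: (x - 1)(x - 1)(x - 5)


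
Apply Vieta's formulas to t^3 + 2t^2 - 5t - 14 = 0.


Monic cubic t^3+bt^2+ct+d=0: sum=-b, pairwise sum=c, product=-d.
b=2, c=-5, d=-14
r1+r2+r3 = -2
r1r2+r1r3+r2r3 = -5
r1r2r3 = 14


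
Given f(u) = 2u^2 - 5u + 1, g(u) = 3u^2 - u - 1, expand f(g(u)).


Substitute g(u) into f:
f(g(u)) = 2*(3u^2 - u - 1)^2 + (-5)*(3u^2 - u - 1) + 1
(3u^2 - u - 1)^2 = 9u^4 - 6u^3 - 5u^2 + 2u + 1
Expand and combine: 18u^4 - 12u^3 - 25u^2 + 9u + 8


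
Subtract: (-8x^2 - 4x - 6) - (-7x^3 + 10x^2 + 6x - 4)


Distribute the minus sign:
  (-8x^2 - 4x - 6)
- (-7x^3 + 10x^2 + 6x - 4)
Negate second polynomial: 7x^3 - 10x^2 - 6x + 4
Add: 7x^3 - 18x^2 - 10x - 2


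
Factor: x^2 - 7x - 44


Roots satisfy r1 + r2 = -b/a = 7 and r1*r2 = c/a = -44.
So r1 = 11, r2 = -4.
x^2 - 7x - 44 = (x - r1)(x - r2) = (x - 11)(x + 4)


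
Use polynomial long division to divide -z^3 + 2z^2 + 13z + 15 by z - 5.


(-z^3 + 2z^2 + 13z + 15) / (z - 5)
Step 1: -z^2 * (z - 5) = -z^3 + 5z^2; subtract.
Step 2: -3z * (z - 5) = -3z^2 + 15z; subtract.
Step 3: -2 * (z - 5) = -2z + 10; subtract.
Quotient: -z^2 - 3z - 2, Remainder: 5


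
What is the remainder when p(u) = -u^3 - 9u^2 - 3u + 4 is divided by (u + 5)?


By the Remainder Theorem, the remainder equals p(-5):
  -1*(-5)^3 = 125
  -9*(-5)^2 = -225
  -3*(-5)^1 = 15
  constant: 4
Sum: 125 - 225 + 15 + 4 = -81


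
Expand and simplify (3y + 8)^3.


Expand (3y + 8)^3 by repeated multiplication:
  (3y + 8)^2 = 9y^2 + 48y + 64
= 27y^3 + 216y^2 + 576y + 512


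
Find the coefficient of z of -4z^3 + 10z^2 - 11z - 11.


Read off the coefficient of z: -11


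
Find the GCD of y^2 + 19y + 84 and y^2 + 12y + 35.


Factor each:
  y^2 + 19y + 84 = (y + 7)(y + 12)
  y^2 + 12y + 35 = (y + 7)(y + 5)
Common monic factor: y + 7


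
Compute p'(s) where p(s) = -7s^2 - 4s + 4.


Apply the power rule term by term:
  d/ds(-7s^2) = -14s
  d/ds(-4s) = -4
  d/ds(4) = 0
p'(s) = -14s - 4


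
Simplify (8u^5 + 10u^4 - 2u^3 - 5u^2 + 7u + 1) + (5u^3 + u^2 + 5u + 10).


Align terms by degree and add:
  8u^5 + 10u^4 - 2u^3 - 5u^2 + 7u + 1
+ 5u^3 + u^2 + 5u + 10
= 8u^5 + 10u^4 + 3u^3 - 4u^2 + 12u + 11


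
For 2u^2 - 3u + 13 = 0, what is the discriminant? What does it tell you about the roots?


D = b^2 - 4ac = (-3)^2 - 4(2)(13) = 9 - 104 = -95
Since D < 0: two complex conjugate roots (no real roots)


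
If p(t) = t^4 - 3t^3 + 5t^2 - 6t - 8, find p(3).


Using direct substitution:
  1 * (3)^4 = 81
  -3 * (3)^3 = -81
  5 * (3)^2 = 45
  -6 * (3)^1 = -18
  constant: -8
Sum = 81 - 81 + 45 - 18 - 8 = 19


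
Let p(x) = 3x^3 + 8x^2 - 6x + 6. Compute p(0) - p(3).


p(0) = 6
p(3) = 141
p(0) - p(3) = 6 - 141 = -135


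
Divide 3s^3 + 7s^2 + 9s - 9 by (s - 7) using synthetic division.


Synthetic division with c = 7. Coefficients: 3, 7, 9, -9
Bring down 3.
  3 * 7 = 21; 21 + 7 = 28
  28 * 7 = 196; 196 + 9 = 205
  205 * 7 = 1435; 1435 - 9 = 1426
Quotient: 3s^2 + 28s + 205, Remainder: 1426


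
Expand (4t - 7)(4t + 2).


Distribute each term of the first polynomial:
  (4t)(4t + 2) = 16t^2 + 8t
  (-7)(4t + 2) = -28t - 14
Sum: 16t^2 - 20t - 14


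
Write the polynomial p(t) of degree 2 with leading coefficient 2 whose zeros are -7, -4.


p(t) = 2(t + 7)(t + 4)
Expand: 2t^2 + 22t + 56


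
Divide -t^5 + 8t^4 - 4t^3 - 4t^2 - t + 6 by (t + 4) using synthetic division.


Synthetic division with c = -4. Coefficients: -1, 8, -4, -4, -1, 6
Bring down -1.
  -1 * -4 = 4; 4 + 8 = 12
  12 * -4 = -48; -48 - 4 = -52
  -52 * -4 = 208; 208 - 4 = 204
  204 * -4 = -816; -816 - 1 = -817
  -817 * -4 = 3268; 3268 + 6 = 3274
Quotient: -t^4 + 12t^3 - 52t^2 + 204t - 817, Remainder: 3274


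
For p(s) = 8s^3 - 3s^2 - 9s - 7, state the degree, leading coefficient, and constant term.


Highest power of s is 3, with coefficient 8. Constant term is -7.
Degree = 3, leading coefficient = 8, constant term = -7


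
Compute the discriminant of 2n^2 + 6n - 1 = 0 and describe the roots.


D = b^2 - 4ac = (6)^2 - 4(2)(-1) = 36 + 8 = 44
Since D > 0: two distinct irrational roots


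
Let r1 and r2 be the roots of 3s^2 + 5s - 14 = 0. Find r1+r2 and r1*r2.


For as^2+bs+c=0: sum = -b/a, product = c/a.
a=3, b=5, c=-14
Sum = -(5)/3 = -5/3
Product = (-14)/3 = -14/3


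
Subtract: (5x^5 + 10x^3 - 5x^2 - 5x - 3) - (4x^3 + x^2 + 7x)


Distribute the minus sign:
  (5x^5 + 10x^3 - 5x^2 - 5x - 3)
- (4x^3 + x^2 + 7x)
Negate second polynomial: -4x^3 - x^2 - 7x
Add: 5x^5 + 6x^3 - 6x^2 - 12x - 3


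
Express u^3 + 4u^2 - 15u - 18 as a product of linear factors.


Try integer roots (divisors of -18). u=3: p(3)=0.
Divide out (u - 3): quotient is u^2 + 7u + 6.
Factor the quadratic: (u + 1)(u + 6)
Result: (u - 3)(u + 1)(u + 6)


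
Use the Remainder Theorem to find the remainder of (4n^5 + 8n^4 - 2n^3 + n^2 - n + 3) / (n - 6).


By the Remainder Theorem, the remainder equals p(6):
  4*(6)^5 = 31104
  8*(6)^4 = 10368
  -2*(6)^3 = -432
  1*(6)^2 = 36
  -1*(6)^1 = -6
  constant: 3
Sum: 31104 + 10368 - 432 + 36 - 6 + 3 = 41073


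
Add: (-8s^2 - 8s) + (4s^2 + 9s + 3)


Align terms by degree and add:
  -8s^2 - 8s
+ 4s^2 + 9s + 3
= -4s^2 + s + 3


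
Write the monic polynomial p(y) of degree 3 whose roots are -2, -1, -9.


p(y) = (y + 2)(y + 1)(y + 9)
Expand: y^3 + 12y^2 + 29y + 18


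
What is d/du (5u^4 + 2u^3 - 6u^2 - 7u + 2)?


Apply the power rule term by term:
  d/du(5u^4) = 20u^3
  d/du(2u^3) = 6u^2
  d/du(-6u^2) = -12u
  d/du(-7u) = -7
  d/du(2) = 0
p'(u) = 20u^3 + 6u^2 - 12u - 7


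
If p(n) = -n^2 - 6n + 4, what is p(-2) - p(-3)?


p(-2) = 12
p(-3) = 13
p(-2) - p(-3) = 12 - 13 = -1


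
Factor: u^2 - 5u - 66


Roots satisfy r1 + r2 = -b/a = 5 and r1*r2 = c/a = -66.
So r1 = 11, r2 = -6.
u^2 - 5u - 66 = (u - r1)(u - r2) = (u - 11)(u + 6)


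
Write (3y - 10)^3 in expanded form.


Expand (3y - 10)^3 by repeated multiplication:
  (3y - 10)^2 = 9y^2 - 60y + 100
= 27y^3 - 270y^2 + 900y - 1000


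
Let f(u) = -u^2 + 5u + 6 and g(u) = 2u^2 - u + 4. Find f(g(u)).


Substitute g(u) into f:
f(g(u)) = -1*(2u^2 - u + 4)^2 + 5*(2u^2 - u + 4) + 6
(2u^2 - u + 4)^2 = 4u^4 - 4u^3 + 17u^2 - 8u + 16
Expand and combine: -4u^4 + 4u^3 - 7u^2 + 3u + 10


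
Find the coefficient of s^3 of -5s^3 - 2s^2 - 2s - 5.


Read off the coefficient of s^3: -5


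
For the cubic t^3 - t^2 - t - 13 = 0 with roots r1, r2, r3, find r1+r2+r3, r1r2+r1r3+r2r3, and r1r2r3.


Monic cubic t^3+bt^2+ct+d=0: sum=-b, pairwise sum=c, product=-d.
b=-1, c=-1, d=-13
r1+r2+r3 = 1
r1r2+r1r3+r2r3 = -1
r1r2r3 = 13


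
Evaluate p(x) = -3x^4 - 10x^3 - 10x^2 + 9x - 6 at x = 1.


Using direct substitution:
  -3 * (1)^4 = -3
  -10 * (1)^3 = -10
  -10 * (1)^2 = -10
  9 * (1)^1 = 9
  constant: -6
Sum = -3 - 10 - 10 + 9 - 6 = -20


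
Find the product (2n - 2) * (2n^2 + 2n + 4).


Distribute each term of the first polynomial:
  (2n)(2n^2 + 2n + 4) = 4n^3 + 4n^2 + 8n
  (-2)(2n^2 + 2n + 4) = -4n^2 - 4n - 8
Sum: 4n^3 + 4n - 8


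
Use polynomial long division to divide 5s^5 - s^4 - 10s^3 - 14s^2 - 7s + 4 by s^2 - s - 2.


(5s^5 - s^4 - 10s^3 - 14s^2 - 7s + 4) / (s^2 - s - 2)
Step 1: 5s^3 * (s^2 - s - 2) = 5s^5 - 5s^4 - 10s^3; subtract.
Step 2: 4s^2 * (s^2 - s - 2) = 4s^4 - 4s^3 - 8s^2; subtract.
Step 3: 4s * (s^2 - s - 2) = 4s^3 - 4s^2 - 8s; subtract.
Step 4: -2 * (s^2 - s - 2) = -2s^2 + 2s + 4; subtract.
Quotient: 5s^3 + 4s^2 + 4s - 2, Remainder: -s


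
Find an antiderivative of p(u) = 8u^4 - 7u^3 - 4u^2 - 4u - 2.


Reverse power rule on each term:
  ∫ 8u^4 du = (8/5)u^5
  ∫ -7u^3 du = -(7/4)u^4
  ∫ -4u^2 du = -(4/3)u^3
  ∫ -4u du = -2u^2
  ∫ -2 du = -2u
F(u) = (8/5)u^5 - (7/4)u^4 - (4/3)u^3 - 2u^2 - 2u + C


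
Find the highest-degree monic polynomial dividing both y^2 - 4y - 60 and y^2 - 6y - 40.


Factor each:
  y^2 - 4y - 60 = (y - 10)(y + 6)
  y^2 - 6y - 40 = (y - 10)(y + 4)
Common monic factor: y - 10


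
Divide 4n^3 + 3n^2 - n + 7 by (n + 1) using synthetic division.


Synthetic division with c = -1. Coefficients: 4, 3, -1, 7
Bring down 4.
  4 * -1 = -4; -4 + 3 = -1
  -1 * -1 = 1; 1 - 1 = 0
  0 * -1 = 0; 0 + 7 = 7
Quotient: 4n^2 - n, Remainder: 7


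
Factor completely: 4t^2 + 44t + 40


Roots satisfy r1 + r2 = -b/a = -11 and r1*r2 = c/a = 10.
So r1 = -10, r2 = -1.
4t^2 + 44t + 40 = 4(t - r1)(t - r2) = 4(t + 10)(t + 1)


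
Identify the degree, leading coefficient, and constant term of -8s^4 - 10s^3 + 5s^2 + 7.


Highest power of s is 4, with coefficient -8. Constant term is 7.
Degree = 4, leading coefficient = -8, constant term = 7


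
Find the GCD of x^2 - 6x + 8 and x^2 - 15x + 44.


Factor each:
  x^2 - 6x + 8 = (x - 4)(x - 2)
  x^2 - 15x + 44 = (x - 4)(x - 11)
Common monic factor: x - 4


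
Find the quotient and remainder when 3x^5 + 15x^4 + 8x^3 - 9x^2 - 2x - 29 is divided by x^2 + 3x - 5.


(3x^5 + 15x^4 + 8x^3 - 9x^2 - 2x - 29) / (x^2 + 3x - 5)
Step 1: 3x^3 * (x^2 + 3x - 5) = 3x^5 + 9x^4 - 15x^3; subtract.
Step 2: 6x^2 * (x^2 + 3x - 5) = 6x^4 + 18x^3 - 30x^2; subtract.
Step 3: 5x * (x^2 + 3x - 5) = 5x^3 + 15x^2 - 25x; subtract.
Step 4: 6 * (x^2 + 3x - 5) = 6x^2 + 18x - 30; subtract.
Quotient: 3x^3 + 6x^2 + 5x + 6, Remainder: 5x + 1


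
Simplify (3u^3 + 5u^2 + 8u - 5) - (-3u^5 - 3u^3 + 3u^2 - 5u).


Distribute the minus sign:
  (3u^3 + 5u^2 + 8u - 5)
- (-3u^5 - 3u^3 + 3u^2 - 5u)
Negate second polynomial: 3u^5 + 3u^3 - 3u^2 + 5u
Add: 3u^5 + 6u^3 + 2u^2 + 13u - 5


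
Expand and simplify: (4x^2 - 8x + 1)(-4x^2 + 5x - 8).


Distribute each term of the first polynomial:
  (4x^2)(-4x^2 + 5x - 8) = -16x^4 + 20x^3 - 32x^2
  (-8x)(-4x^2 + 5x - 8) = 32x^3 - 40x^2 + 64x
  (1)(-4x^2 + 5x - 8) = -4x^2 + 5x - 8
Sum: -16x^4 + 52x^3 - 76x^2 + 69x - 8


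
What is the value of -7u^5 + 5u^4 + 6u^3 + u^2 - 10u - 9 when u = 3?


Using direct substitution:
  -7 * (3)^5 = -1701
  5 * (3)^4 = 405
  6 * (3)^3 = 162
  1 * (3)^2 = 9
  -10 * (3)^1 = -30
  constant: -9
Sum = -1701 + 405 + 162 + 9 - 30 - 9 = -1164


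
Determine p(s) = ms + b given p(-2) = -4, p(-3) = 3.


p(s) = ms + b. Using p(-2)=-4, p(-3)=3:
m = (-4 - 3)/(-2 + 3) = -7/1 = -7
b = -4 - m*(-2) = -4 - 14 = -18
p(s) = -7s - 18


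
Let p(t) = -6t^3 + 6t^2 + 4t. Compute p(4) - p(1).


p(4) = -272
p(1) = 4
p(4) - p(1) = -272 - 4 = -276


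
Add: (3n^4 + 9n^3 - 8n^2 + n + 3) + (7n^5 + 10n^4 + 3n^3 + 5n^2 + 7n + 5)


Align terms by degree and add:
  3n^4 + 9n^3 - 8n^2 + n + 3
+ 7n^5 + 10n^4 + 3n^3 + 5n^2 + 7n + 5
= 7n^5 + 13n^4 + 12n^3 - 3n^2 + 8n + 8


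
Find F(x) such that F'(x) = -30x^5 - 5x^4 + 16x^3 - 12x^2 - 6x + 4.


Reverse power rule on each term:
  ∫ -30x^5 dx = -5x^6
  ∫ -5x^4 dx = -x^5
  ∫ 16x^3 dx = 4x^4
  ∫ -12x^2 dx = -4x^3
  ∫ -6x dx = -3x^2
  ∫ 4 dx = 4x
F(x) = -5x^6 - x^5 + 4x^4 - 4x^3 - 3x^2 + 4x + C


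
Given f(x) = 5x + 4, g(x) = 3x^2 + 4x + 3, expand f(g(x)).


Substitute g(x) into f:
f(g(x)) = 5*(3x^2 + 4x + 3) + 4
Expand and combine: 15x^2 + 20x + 19


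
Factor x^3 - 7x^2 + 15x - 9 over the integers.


Try integer roots (divisors of -9). x=3: p(3)=0.
Divide out (x - 3): quotient is x^2 - 4x + 3.
Factor the quadratic: (x - 1)(x - 3)
Result: (x - 3)(x - 1)(x - 3)


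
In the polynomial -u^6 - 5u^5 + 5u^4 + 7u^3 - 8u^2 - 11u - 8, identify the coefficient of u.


Read off the coefficient of u: -11


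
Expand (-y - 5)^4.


Expand (-y - 5)^4 by repeated multiplication:
  (-y - 5)^2 = y^2 + 10y + 25
  (-y - 5)^3 = -y^3 - 15y^2 - 75y - 125
= y^4 + 20y^3 + 150y^2 + 500y + 625


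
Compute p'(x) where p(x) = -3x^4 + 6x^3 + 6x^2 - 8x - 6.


Apply the power rule term by term:
  d/dx(-3x^4) = -12x^3
  d/dx(6x^3) = 18x^2
  d/dx(6x^2) = 12x
  d/dx(-8x) = -8
  d/dx(-6) = 0
p'(x) = -12x^3 + 18x^2 + 12x - 8


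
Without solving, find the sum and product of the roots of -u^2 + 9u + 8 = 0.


For au^2+bu+c=0: sum = -b/a, product = c/a.
a=-1, b=9, c=8
Sum = -(9)/-1 = 9
Product = (8)/-1 = -8


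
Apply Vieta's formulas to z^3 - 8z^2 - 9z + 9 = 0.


Monic cubic z^3+bz^2+cz+d=0: sum=-b, pairwise sum=c, product=-d.
b=-8, c=-9, d=9
r1+r2+r3 = 8
r1r2+r1r3+r2r3 = -9
r1r2r3 = -9


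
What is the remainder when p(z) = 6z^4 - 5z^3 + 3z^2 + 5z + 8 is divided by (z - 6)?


By the Remainder Theorem, the remainder equals p(6):
  6*(6)^4 = 7776
  -5*(6)^3 = -1080
  3*(6)^2 = 108
  5*(6)^1 = 30
  constant: 8
Sum: 7776 - 1080 + 108 + 30 + 8 = 6842


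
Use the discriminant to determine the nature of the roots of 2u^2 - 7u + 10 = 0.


D = b^2 - 4ac = (-7)^2 - 4(2)(10) = 49 - 80 = -31
Since D < 0: two complex conjugate roots (no real roots)


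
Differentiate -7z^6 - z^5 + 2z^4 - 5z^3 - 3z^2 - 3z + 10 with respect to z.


Apply the power rule term by term:
  d/dz(-7z^6) = -42z^5
  d/dz(-z^5) = -5z^4
  d/dz(2z^4) = 8z^3
  d/dz(-5z^3) = -15z^2
  d/dz(-3z^2) = -6z
  d/dz(-3z) = -3
  d/dz(10) = 0
p'(z) = -42z^5 - 5z^4 + 8z^3 - 15z^2 - 6z - 3


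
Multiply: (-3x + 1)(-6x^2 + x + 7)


Distribute each term of the first polynomial:
  (-3x)(-6x^2 + x + 7) = 18x^3 - 3x^2 - 21x
  (1)(-6x^2 + x + 7) = -6x^2 + x + 7
Sum: 18x^3 - 9x^2 - 20x + 7


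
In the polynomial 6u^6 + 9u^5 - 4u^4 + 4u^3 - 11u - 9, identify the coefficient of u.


Read off the coefficient of u: -11


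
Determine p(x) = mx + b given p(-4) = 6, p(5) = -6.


p(x) = mx + b. Using p(-4)=6, p(5)=-6:
m = (6 + 6)/(-4 - 5) = 12/-9 = -4/3
b = 6 - m*(-4) = 6 - 16/3 = 2/3
p(x) = -(4/3)x + (2/3)


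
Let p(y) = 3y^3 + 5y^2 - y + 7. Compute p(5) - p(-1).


p(5) = 502
p(-1) = 10
p(5) - p(-1) = 502 - 10 = 492


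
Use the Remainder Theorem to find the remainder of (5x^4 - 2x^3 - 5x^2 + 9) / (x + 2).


By the Remainder Theorem, the remainder equals p(-2):
  5*(-2)^4 = 80
  -2*(-2)^3 = 16
  -5*(-2)^2 = -20
  0*(-2)^1 = 0
  constant: 9
Sum: 80 + 16 - 20 + 0 + 9 = 85


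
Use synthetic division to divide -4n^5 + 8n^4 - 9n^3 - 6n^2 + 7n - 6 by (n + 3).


Synthetic division with c = -3. Coefficients: -4, 8, -9, -6, 7, -6
Bring down -4.
  -4 * -3 = 12; 12 + 8 = 20
  20 * -3 = -60; -60 - 9 = -69
  -69 * -3 = 207; 207 - 6 = 201
  201 * -3 = -603; -603 + 7 = -596
  -596 * -3 = 1788; 1788 - 6 = 1782
Quotient: -4n^4 + 20n^3 - 69n^2 + 201n - 596, Remainder: 1782


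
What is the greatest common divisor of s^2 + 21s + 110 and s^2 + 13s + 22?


Factor each:
  s^2 + 21s + 110 = (s + 11)(s + 10)
  s^2 + 13s + 22 = (s + 11)(s + 2)
Common monic factor: s + 11


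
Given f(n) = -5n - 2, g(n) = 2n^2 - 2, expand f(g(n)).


Substitute g(n) into f:
f(g(n)) = -5*(2n^2 - 2) + (-2)
Expand and combine: -10n^2 + 8


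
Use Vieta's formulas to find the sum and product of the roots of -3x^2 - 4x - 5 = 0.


For ax^2+bx+c=0: sum = -b/a, product = c/a.
a=-3, b=-4, c=-5
Sum = -(-4)/-3 = -4/3
Product = (-5)/-3 = 5/3


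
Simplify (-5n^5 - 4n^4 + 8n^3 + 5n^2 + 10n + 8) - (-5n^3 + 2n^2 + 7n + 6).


Distribute the minus sign:
  (-5n^5 - 4n^4 + 8n^3 + 5n^2 + 10n + 8)
- (-5n^3 + 2n^2 + 7n + 6)
Negate second polynomial: 5n^3 - 2n^2 - 7n - 6
Add: -5n^5 - 4n^4 + 13n^3 + 3n^2 + 3n + 2


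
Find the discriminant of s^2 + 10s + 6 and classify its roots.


D = b^2 - 4ac = (10)^2 - 4(1)(6) = 100 - 24 = 76
Since D > 0: two distinct irrational roots


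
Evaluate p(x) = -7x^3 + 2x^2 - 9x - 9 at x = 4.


Using direct substitution:
  -7 * (4)^3 = -448
  2 * (4)^2 = 32
  -9 * (4)^1 = -36
  constant: -9
Sum = -448 + 32 - 36 - 9 = -461


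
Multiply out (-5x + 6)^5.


Expand (-5x + 6)^5 by repeated multiplication:
  (-5x + 6)^2 = 25x^2 - 60x + 36
  (-5x + 6)^3 = -125x^3 + 450x^2 - 540x + 216
  (-5x + 6)^4 = 625x^4 - 3000x^3 + 5400x^2 - 4320x + 1296
= -3125x^5 + 18750x^4 - 45000x^3 + 54000x^2 - 32400x + 7776


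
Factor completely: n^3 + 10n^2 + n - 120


Try integer roots (divisors of -120). n=3: p(3)=0.
Divide out (n - 3): quotient is n^2 + 13n + 40.
Factor the quadratic: (n + 8)(n + 5)
Result: (n - 3)(n + 8)(n + 5)


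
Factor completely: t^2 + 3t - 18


Roots satisfy r1 + r2 = -b/a = -3 and r1*r2 = c/a = -18.
So r1 = -6, r2 = 3.
t^2 + 3t - 18 = (t - r1)(t - r2) = (t + 6)(t - 3)


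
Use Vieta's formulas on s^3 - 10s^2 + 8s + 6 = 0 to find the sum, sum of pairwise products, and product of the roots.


Monic cubic s^3+bs^2+cs+d=0: sum=-b, pairwise sum=c, product=-d.
b=-10, c=8, d=6
r1+r2+r3 = 10
r1r2+r1r3+r2r3 = 8
r1r2r3 = -6


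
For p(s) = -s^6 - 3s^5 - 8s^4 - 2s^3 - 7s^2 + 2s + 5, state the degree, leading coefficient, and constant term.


Highest power of s is 6, with coefficient -1. Constant term is 5.
Degree = 6, leading coefficient = -1, constant term = 5


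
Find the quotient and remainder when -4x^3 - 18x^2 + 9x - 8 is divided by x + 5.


(-4x^3 - 18x^2 + 9x - 8) / (x + 5)
Step 1: -4x^2 * (x + 5) = -4x^3 - 20x^2; subtract.
Step 2: 2x * (x + 5) = 2x^2 + 10x; subtract.
Step 3: -1 * (x + 5) = -x - 5; subtract.
Quotient: -4x^2 + 2x - 1, Remainder: -3


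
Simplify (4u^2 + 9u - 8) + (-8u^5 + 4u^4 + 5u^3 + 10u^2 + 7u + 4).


Align terms by degree and add:
  4u^2 + 9u - 8
  -8u^5 + 4u^4 + 5u^3 + 10u^2 + 7u + 4
= -8u^5 + 4u^4 + 5u^3 + 14u^2 + 16u - 4


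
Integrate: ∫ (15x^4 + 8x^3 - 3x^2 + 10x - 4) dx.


Reverse power rule on each term:
  ∫ 15x^4 dx = 3x^5
  ∫ 8x^3 dx = 2x^4
  ∫ -3x^2 dx = -x^3
  ∫ 10x dx = 5x^2
  ∫ -4 dx = -4x
F(x) = 3x^5 + 2x^4 - x^3 + 5x^2 - 4x + C


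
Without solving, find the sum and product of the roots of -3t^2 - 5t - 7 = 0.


For at^2+bt+c=0: sum = -b/a, product = c/a.
a=-3, b=-5, c=-7
Sum = -(-5)/-3 = -5/3
Product = (-7)/-3 = 7/3


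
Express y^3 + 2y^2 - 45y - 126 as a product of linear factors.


Try integer roots (divisors of -126). y=-3: p(-3)=0.
Divide out (y + 3): quotient is y^2 - y - 42.
Factor the quadratic: (y - 7)(y + 6)
Result: (y + 3)(y - 7)(y + 6)


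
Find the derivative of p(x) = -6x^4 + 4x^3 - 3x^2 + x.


Apply the power rule term by term:
  d/dx(-6x^4) = -24x^3
  d/dx(4x^3) = 12x^2
  d/dx(-3x^2) = -6x
  d/dx(x) = 1
p'(x) = -24x^3 + 12x^2 - 6x + 1


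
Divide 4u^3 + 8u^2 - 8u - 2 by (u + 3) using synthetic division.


Synthetic division with c = -3. Coefficients: 4, 8, -8, -2
Bring down 4.
  4 * -3 = -12; -12 + 8 = -4
  -4 * -3 = 12; 12 - 8 = 4
  4 * -3 = -12; -12 - 2 = -14
Quotient: 4u^2 - 4u + 4, Remainder: -14


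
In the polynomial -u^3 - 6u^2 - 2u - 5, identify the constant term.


Read off the constant term: -5


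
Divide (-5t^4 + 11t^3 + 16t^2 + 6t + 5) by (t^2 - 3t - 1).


(-5t^4 + 11t^3 + 16t^2 + 6t + 5) / (t^2 - 3t - 1)
Step 1: -5t^2 * (t^2 - 3t - 1) = -5t^4 + 15t^3 + 5t^2; subtract.
Step 2: -4t * (t^2 - 3t - 1) = -4t^3 + 12t^2 + 4t; subtract.
Step 3: -1 * (t^2 - 3t - 1) = -t^2 + 3t + 1; subtract.
Quotient: -5t^2 - 4t - 1, Remainder: -t + 4


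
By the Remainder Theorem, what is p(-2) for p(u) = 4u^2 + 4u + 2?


By the Remainder Theorem, the remainder equals p(-2):
  4*(-2)^2 = 16
  4*(-2)^1 = -8
  constant: 2
Sum: 16 - 8 + 2 = 10


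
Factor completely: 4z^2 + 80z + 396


Roots satisfy r1 + r2 = -b/a = -20 and r1*r2 = c/a = 99.
So r1 = -11, r2 = -9.
4z^2 + 80z + 396 = 4(z - r1)(z - r2) = 4(z + 11)(z + 9)


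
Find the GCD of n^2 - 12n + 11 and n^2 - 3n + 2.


Factor each:
  n^2 - 12n + 11 = (n - 1)(n - 11)
  n^2 - 3n + 2 = (n - 1)(n - 2)
Common monic factor: n - 1


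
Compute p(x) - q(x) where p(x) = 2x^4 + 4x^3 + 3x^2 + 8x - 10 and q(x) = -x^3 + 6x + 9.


Distribute the minus sign:
  (2x^4 + 4x^3 + 3x^2 + 8x - 10)
- (-x^3 + 6x + 9)
Negate second polynomial: x^3 - 6x - 9
Add: 2x^4 + 5x^3 + 3x^2 + 2x - 19


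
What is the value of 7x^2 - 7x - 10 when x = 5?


Using direct substitution:
  7 * (5)^2 = 175
  -7 * (5)^1 = -35
  constant: -10
Sum = 175 - 35 - 10 = 130


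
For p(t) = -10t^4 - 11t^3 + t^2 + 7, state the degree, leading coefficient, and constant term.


Highest power of t is 4, with coefficient -10. Constant term is 7.
Degree = 4, leading coefficient = -10, constant term = 7


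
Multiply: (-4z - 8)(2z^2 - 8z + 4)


Distribute each term of the first polynomial:
  (-4z)(2z^2 - 8z + 4) = -8z^3 + 32z^2 - 16z
  (-8)(2z^2 - 8z + 4) = -16z^2 + 64z - 32
Sum: -8z^3 + 16z^2 + 48z - 32


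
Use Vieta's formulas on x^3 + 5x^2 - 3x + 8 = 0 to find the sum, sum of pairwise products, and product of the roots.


Monic cubic x^3+bx^2+cx+d=0: sum=-b, pairwise sum=c, product=-d.
b=5, c=-3, d=8
r1+r2+r3 = -5
r1r2+r1r3+r2r3 = -3
r1r2r3 = -8


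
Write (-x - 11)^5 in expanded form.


Expand (-x - 11)^5 by repeated multiplication:
  (-x - 11)^2 = x^2 + 22x + 121
  (-x - 11)^3 = -x^3 - 33x^2 - 363x - 1331
  (-x - 11)^4 = x^4 + 44x^3 + 726x^2 + 5324x + 14641
= -x^5 - 55x^4 - 1210x^3 - 13310x^2 - 73205x - 161051


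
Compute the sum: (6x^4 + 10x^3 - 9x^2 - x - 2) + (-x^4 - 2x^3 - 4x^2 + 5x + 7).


Align terms by degree and add:
  6x^4 + 10x^3 - 9x^2 - x - 2
  -x^4 - 2x^3 - 4x^2 + 5x + 7
= 5x^4 + 8x^3 - 13x^2 + 4x + 5


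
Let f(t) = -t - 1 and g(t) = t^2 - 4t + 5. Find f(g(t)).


Substitute g(t) into f:
f(g(t)) = -1*(t^2 - 4t + 5) + (-1)
Expand and combine: -t^2 + 4t - 6


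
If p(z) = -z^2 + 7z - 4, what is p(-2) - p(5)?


p(-2) = -22
p(5) = 6
p(-2) - p(5) = -22 - 6 = -28


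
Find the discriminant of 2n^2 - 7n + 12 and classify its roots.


D = b^2 - 4ac = (-7)^2 - 4(2)(12) = 49 - 96 = -47
Since D < 0: two complex conjugate roots (no real roots)


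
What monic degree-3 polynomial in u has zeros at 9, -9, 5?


p(u) = (u - 9)(u + 9)(u - 5)
Expand: u^3 - 5u^2 - 81u + 405


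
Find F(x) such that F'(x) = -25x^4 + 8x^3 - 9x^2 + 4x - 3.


Reverse power rule on each term:
  ∫ -25x^4 dx = -5x^5
  ∫ 8x^3 dx = 2x^4
  ∫ -9x^2 dx = -3x^3
  ∫ 4x dx = 2x^2
  ∫ -3 dx = -3x
F(x) = -5x^5 + 2x^4 - 3x^3 + 2x^2 - 3x + C


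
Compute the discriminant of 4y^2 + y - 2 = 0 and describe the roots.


D = b^2 - 4ac = (1)^2 - 4(4)(-2) = 1 + 32 = 33
Since D > 0: two distinct irrational roots


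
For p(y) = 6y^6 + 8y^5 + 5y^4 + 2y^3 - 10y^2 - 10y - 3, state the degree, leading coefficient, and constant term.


Highest power of y is 6, with coefficient 6. Constant term is -3.
Degree = 6, leading coefficient = 6, constant term = -3


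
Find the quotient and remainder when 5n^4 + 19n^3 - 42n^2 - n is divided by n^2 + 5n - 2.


(5n^4 + 19n^3 - 42n^2 - n) / (n^2 + 5n - 2)
Step 1: 5n^2 * (n^2 + 5n - 2) = 5n^4 + 25n^3 - 10n^2; subtract.
Step 2: -6n * (n^2 + 5n - 2) = -6n^3 - 30n^2 + 12n; subtract.
Step 3: -2 * (n^2 + 5n - 2) = -2n^2 - 10n + 4; subtract.
Quotient: 5n^2 - 6n - 2, Remainder: -3n - 4


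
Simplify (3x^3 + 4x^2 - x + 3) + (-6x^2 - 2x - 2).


Align terms by degree and add:
  3x^3 + 4x^2 - x + 3
  -6x^2 - 2x - 2
= 3x^3 - 2x^2 - 3x + 1


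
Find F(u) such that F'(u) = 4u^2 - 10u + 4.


Reverse power rule on each term:
  ∫ 4u^2 du = (4/3)u^3
  ∫ -10u du = -5u^2
  ∫ 4 du = 4u
F(u) = (4/3)u^3 - 5u^2 + 4u + C


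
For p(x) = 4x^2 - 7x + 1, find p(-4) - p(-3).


p(-4) = 93
p(-3) = 58
p(-4) - p(-3) = 93 - 58 = 35


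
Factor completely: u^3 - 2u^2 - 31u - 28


Try integer roots (divisors of -28). u=7: p(7)=0.
Divide out (u - 7): quotient is u^2 + 5u + 4.
Factor the quadratic: (u + 4)(u + 1)
Result: (u - 7)(u + 4)(u + 1)


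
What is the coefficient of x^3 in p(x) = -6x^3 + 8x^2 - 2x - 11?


Read off the coefficient of x^3: -6


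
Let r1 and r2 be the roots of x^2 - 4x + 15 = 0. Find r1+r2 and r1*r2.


For ax^2+bx+c=0: sum = -b/a, product = c/a.
a=1, b=-4, c=15
Sum = -(-4)/1 = 4
Product = (15)/1 = 15


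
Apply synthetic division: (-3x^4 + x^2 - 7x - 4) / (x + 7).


Synthetic division with c = -7. Coefficients: -3, 0, 1, -7, -4
Bring down -3.
  -3 * -7 = 21; 21 + 0 = 21
  21 * -7 = -147; -147 + 1 = -146
  -146 * -7 = 1022; 1022 - 7 = 1015
  1015 * -7 = -7105; -7105 - 4 = -7109
Quotient: -3x^3 + 21x^2 - 146x + 1015, Remainder: -7109


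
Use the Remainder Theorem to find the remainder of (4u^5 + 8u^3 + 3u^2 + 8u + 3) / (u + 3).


By the Remainder Theorem, the remainder equals p(-3):
  4*(-3)^5 = -972
  0*(-3)^4 = 0
  8*(-3)^3 = -216
  3*(-3)^2 = 27
  8*(-3)^1 = -24
  constant: 3
Sum: -972 + 0 - 216 + 27 - 24 + 3 = -1182


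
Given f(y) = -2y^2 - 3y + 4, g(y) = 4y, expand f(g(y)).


Substitute g(y) into f:
f(g(y)) = -2*(4y)^2 + (-3)*(4y) + 4
(4y)^2 = 16y^2
Expand and combine: -32y^2 - 12y + 4


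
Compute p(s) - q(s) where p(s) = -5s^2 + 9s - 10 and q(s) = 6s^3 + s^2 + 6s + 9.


Distribute the minus sign:
  (-5s^2 + 9s - 10)
- (6s^3 + s^2 + 6s + 9)
Negate second polynomial: -6s^3 - s^2 - 6s - 9
Add: -6s^3 - 6s^2 + 3s - 19


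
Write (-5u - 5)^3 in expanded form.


Expand (-5u - 5)^3 by repeated multiplication:
  (-5u - 5)^2 = 25u^2 + 50u + 25
= -125u^3 - 375u^2 - 375u - 125


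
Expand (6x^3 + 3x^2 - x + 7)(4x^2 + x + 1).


Distribute each term of the first polynomial:
  (6x^3)(4x^2 + x + 1) = 24x^5 + 6x^4 + 6x^3
  (3x^2)(4x^2 + x + 1) = 12x^4 + 3x^3 + 3x^2
  (-x)(4x^2 + x + 1) = -4x^3 - x^2 - x
  (7)(4x^2 + x + 1) = 28x^2 + 7x + 7
Sum: 24x^5 + 18x^4 + 5x^3 + 30x^2 + 6x + 7


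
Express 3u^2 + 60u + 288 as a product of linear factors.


Roots satisfy r1 + r2 = -b/a = -20 and r1*r2 = c/a = 96.
So r1 = -8, r2 = -12.
3u^2 + 60u + 288 = 3(u - r1)(u - r2) = 3(u + 8)(u + 12)


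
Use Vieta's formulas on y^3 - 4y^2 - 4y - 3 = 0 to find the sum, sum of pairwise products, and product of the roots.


Monic cubic y^3+by^2+cy+d=0: sum=-b, pairwise sum=c, product=-d.
b=-4, c=-4, d=-3
r1+r2+r3 = 4
r1r2+r1r3+r2r3 = -4
r1r2r3 = 3


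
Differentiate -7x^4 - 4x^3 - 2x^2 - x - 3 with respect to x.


Apply the power rule term by term:
  d/dx(-7x^4) = -28x^3
  d/dx(-4x^3) = -12x^2
  d/dx(-2x^2) = -4x
  d/dx(-x) = -1
  d/dx(-3) = 0
p'(x) = -28x^3 - 12x^2 - 4x - 1


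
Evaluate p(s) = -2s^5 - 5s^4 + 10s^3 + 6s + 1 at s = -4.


Using direct substitution:
  -2 * (-4)^5 = 2048
  -5 * (-4)^4 = -1280
  10 * (-4)^3 = -640
  0 * (-4)^2 = 0
  6 * (-4)^1 = -24
  constant: 1
Sum = 2048 - 1280 - 640 + 0 - 24 + 1 = 105


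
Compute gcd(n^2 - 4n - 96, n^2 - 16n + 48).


Factor each:
  n^2 - 4n - 96 = (n - 12)(n + 8)
  n^2 - 16n + 48 = (n - 12)(n - 4)
Common monic factor: n - 12


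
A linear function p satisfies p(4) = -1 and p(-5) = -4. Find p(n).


p(n) = mn + b. Using p(4)=-1, p(-5)=-4:
m = (-1 + 4)/(4 + 5) = 3/9 = 1/3
b = -1 - m*(4) = -1 - 4/3 = -7/3
p(n) = (1/3)n - (7/3)


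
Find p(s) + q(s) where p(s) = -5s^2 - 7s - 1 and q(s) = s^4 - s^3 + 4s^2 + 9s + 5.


Align terms by degree and add:
  -5s^2 - 7s - 1
+ s^4 - s^3 + 4s^2 + 9s + 5
= s^4 - s^3 - s^2 + 2s + 4


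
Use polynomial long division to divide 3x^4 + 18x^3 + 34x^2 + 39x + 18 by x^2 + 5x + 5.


(3x^4 + 18x^3 + 34x^2 + 39x + 18) / (x^2 + 5x + 5)
Step 1: 3x^2 * (x^2 + 5x + 5) = 3x^4 + 15x^3 + 15x^2; subtract.
Step 2: 3x * (x^2 + 5x + 5) = 3x^3 + 15x^2 + 15x; subtract.
Step 3: 4 * (x^2 + 5x + 5) = 4x^2 + 20x + 20; subtract.
Quotient: 3x^2 + 3x + 4, Remainder: 4x - 2
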